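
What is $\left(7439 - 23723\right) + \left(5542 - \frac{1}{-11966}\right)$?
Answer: $- \frac{128538771}{11966} \approx -10742.0$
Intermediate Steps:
$\left(7439 - 23723\right) + \left(5542 - \frac{1}{-11966}\right) = -16284 + \left(5542 - - \frac{1}{11966}\right) = -16284 + \left(5542 + \frac{1}{11966}\right) = -16284 + \frac{66315573}{11966} = - \frac{128538771}{11966}$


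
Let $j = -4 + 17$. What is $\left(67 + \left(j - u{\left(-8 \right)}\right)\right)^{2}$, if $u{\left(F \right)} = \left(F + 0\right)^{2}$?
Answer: $256$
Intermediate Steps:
$u{\left(F \right)} = F^{2}$
$j = 13$
$\left(67 + \left(j - u{\left(-8 \right)}\right)\right)^{2} = \left(67 + \left(13 - \left(-8\right)^{2}\right)\right)^{2} = \left(67 + \left(13 - 64\right)\right)^{2} = \left(67 - 51\right)^{2} = 16^{2} = 256$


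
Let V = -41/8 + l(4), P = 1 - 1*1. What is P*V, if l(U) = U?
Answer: 0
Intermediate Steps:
P = 0 (P = 1 - 1 = 0)
V = -9/8 (V = -41/8 + 4 = -9/8 ≈ -1.1250)
P*V = 0*(-9/8) = 0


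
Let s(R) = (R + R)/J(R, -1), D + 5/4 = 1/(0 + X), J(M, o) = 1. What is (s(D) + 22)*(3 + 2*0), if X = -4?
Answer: 57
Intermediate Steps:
D = -3/2 (D = -5/4 + 1/(0 - 4) = -5/4 + 1/(-4) = -5/4 - ¼ = -3/2 ≈ -1.5000)
s(R) = 2*R (s(R) = (R + R)/1 = (2*R)*1 = 2*R)
(s(D) + 22)*(3 + 2*0) = (2*(-3/2) + 22)*(3 + 2*0) = (-3 + 22)*(3 + 0) = 19*3 = 57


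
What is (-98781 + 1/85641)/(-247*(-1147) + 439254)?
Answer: -8459703620/61881017883 ≈ -0.13671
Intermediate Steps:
(-98781 + 1/85641)/(-247*(-1147) + 439254) = (-98781 + 1/85641)/(283309 + 439254) = -8459703620/85641/722563 = -8459703620/85641*1/722563 = -8459703620/61881017883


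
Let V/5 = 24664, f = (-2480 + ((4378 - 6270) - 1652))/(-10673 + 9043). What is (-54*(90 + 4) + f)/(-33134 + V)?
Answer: -688988/12250265 ≈ -0.056243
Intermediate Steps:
f = 3012/815 (f = (-2480 + (-1892 - 1652))/(-1630) = (-2480 - 3544)*(-1/1630) = -6024*(-1/1630) = 3012/815 ≈ 3.6957)
V = 123320 (V = 5*24664 = 123320)
(-54*(90 + 4) + f)/(-33134 + V) = (-54*(90 + 4) + 3012/815)/(-33134 + 123320) = (-54*94 + 3012/815)/90186 = (-5076 + 3012/815)*(1/90186) = -4133928/815*1/90186 = -688988/12250265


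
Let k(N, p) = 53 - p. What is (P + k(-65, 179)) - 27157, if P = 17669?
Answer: -9614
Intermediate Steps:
(P + k(-65, 179)) - 27157 = (17669 + (53 - 1*179)) - 27157 = (17669 + (53 - 179)) - 27157 = (17669 - 126) - 27157 = 17543 - 27157 = -9614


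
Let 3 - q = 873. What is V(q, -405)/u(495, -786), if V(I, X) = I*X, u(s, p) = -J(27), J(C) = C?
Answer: -13050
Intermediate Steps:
q = -870 (q = 3 - 1*873 = 3 - 873 = -870)
u(s, p) = -27 (u(s, p) = -1*27 = -27)
V(q, -405)/u(495, -786) = -870*(-405)/(-27) = 352350*(-1/27) = -13050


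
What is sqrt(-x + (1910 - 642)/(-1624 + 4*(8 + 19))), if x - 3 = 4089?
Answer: I*sqrt(587899115)/379 ≈ 63.975*I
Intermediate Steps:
x = 4092 (x = 3 + 4089 = 4092)
sqrt(-x + (1910 - 642)/(-1624 + 4*(8 + 19))) = sqrt(-1*4092 + (1910 - 642)/(-1624 + 4*(8 + 19))) = sqrt(-4092 + 1268/(-1624 + 4*27)) = sqrt(-4092 + 1268/(-1624 + 108)) = sqrt(-4092 + 1268/(-1516)) = sqrt(-4092 + 1268*(-1/1516)) = sqrt(-4092 - 317/379) = sqrt(-1551185/379) = I*sqrt(587899115)/379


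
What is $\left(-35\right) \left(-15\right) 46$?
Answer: $24150$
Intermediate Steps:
$\left(-35\right) \left(-15\right) 46 = 525 \cdot 46 = 24150$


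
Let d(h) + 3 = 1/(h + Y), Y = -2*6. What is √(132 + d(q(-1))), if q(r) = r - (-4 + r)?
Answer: √2062/4 ≈ 11.352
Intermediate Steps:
Y = -12
q(r) = 4 (q(r) = r + (4 - r) = 4)
d(h) = -3 + 1/(-12 + h) (d(h) = -3 + 1/(h - 12) = -3 + 1/(-12 + h))
√(132 + d(q(-1))) = √(132 + (37 - 3*4)/(-12 + 4)) = √(132 + (37 - 12)/(-8)) = √(132 - ⅛*25) = √(132 - 25/8) = √(1031/8) = √2062/4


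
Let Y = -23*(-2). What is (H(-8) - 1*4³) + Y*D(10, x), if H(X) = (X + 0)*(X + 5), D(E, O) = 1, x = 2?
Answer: 6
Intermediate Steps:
Y = 46
H(X) = X*(5 + X)
(H(-8) - 1*4³) + Y*D(10, x) = (-8*(5 - 8) - 1*4³) + 46*1 = (-8*(-3) - 1*64) + 46 = (24 - 64) + 46 = -40 + 46 = 6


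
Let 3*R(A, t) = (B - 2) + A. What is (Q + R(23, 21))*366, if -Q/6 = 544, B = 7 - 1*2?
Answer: -1191452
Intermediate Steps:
B = 5 (B = 7 - 2 = 5)
R(A, t) = 1 + A/3 (R(A, t) = ((5 - 2) + A)/3 = (3 + A)/3 = 1 + A/3)
Q = -3264 (Q = -6*544 = -3264)
(Q + R(23, 21))*366 = (-3264 + (1 + (⅓)*23))*366 = (-3264 + (1 + 23/3))*366 = (-3264 + 26/3)*366 = -9766/3*366 = -1191452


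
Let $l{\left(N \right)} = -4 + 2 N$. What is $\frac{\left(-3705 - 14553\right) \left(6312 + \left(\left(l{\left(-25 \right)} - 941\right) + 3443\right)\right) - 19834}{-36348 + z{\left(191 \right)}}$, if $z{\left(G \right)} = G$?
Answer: $\frac{159959914}{36157} \approx 4424.0$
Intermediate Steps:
$\frac{\left(-3705 - 14553\right) \left(6312 + \left(\left(l{\left(-25 \right)} - 941\right) + 3443\right)\right) - 19834}{-36348 + z{\left(191 \right)}} = \frac{\left(-3705 - 14553\right) \left(6312 + \left(\left(\left(-4 + 2 \left(-25\right)\right) - 941\right) + 3443\right)\right) - 19834}{-36348 + 191} = \frac{- 18258 \left(6312 + \left(\left(\left(-4 - 50\right) - 941\right) + 3443\right)\right) - 19834}{-36157} = \left(- 18258 \left(6312 + \left(\left(-54 - 941\right) + 3443\right)\right) - 19834\right) \left(- \frac{1}{36157}\right) = \left(- 18258 \left(6312 + \left(-995 + 3443\right)\right) - 19834\right) \left(- \frac{1}{36157}\right) = \left(- 18258 \left(6312 + 2448\right) - 19834\right) \left(- \frac{1}{36157}\right) = \left(\left(-18258\right) 8760 - 19834\right) \left(- \frac{1}{36157}\right) = \left(-159940080 - 19834\right) \left(- \frac{1}{36157}\right) = \left(-159959914\right) \left(- \frac{1}{36157}\right) = \frac{159959914}{36157}$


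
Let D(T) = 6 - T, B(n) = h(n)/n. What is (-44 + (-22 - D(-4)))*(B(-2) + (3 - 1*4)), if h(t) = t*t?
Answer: 228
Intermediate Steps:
h(t) = t²
B(n) = n (B(n) = n²/n = n)
(-44 + (-22 - D(-4)))*(B(-2) + (3 - 1*4)) = (-44 + (-22 - (6 - 1*(-4))))*(-2 + (3 - 1*4)) = (-44 + (-22 - (6 + 4)))*(-2 + (3 - 4)) = (-44 + (-22 - 1*10))*(-2 - 1) = (-44 + (-22 - 10))*(-3) = (-44 - 32)*(-3) = -76*(-3) = 228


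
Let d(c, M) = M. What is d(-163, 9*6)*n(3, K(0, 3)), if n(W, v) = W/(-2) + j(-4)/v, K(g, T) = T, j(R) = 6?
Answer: 27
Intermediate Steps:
n(W, v) = 6/v - W/2 (n(W, v) = W/(-2) + 6/v = W*(-½) + 6/v = -W/2 + 6/v = 6/v - W/2)
d(-163, 9*6)*n(3, K(0, 3)) = (9*6)*(6/3 - ½*3) = 54*(6*(⅓) - 3/2) = 54*(2 - 3/2) = 54*(½) = 27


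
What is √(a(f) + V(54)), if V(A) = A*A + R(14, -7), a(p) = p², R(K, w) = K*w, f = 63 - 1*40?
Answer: √3347 ≈ 57.853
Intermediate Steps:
f = 23 (f = 63 - 40 = 23)
V(A) = -98 + A² (V(A) = A*A + 14*(-7) = A² - 98 = -98 + A²)
√(a(f) + V(54)) = √(23² + (-98 + 54²)) = √(529 + (-98 + 2916)) = √(529 + 2818) = √3347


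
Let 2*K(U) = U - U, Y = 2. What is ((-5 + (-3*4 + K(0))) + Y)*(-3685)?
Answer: 55275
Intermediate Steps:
K(U) = 0 (K(U) = (U - U)/2 = (½)*0 = 0)
((-5 + (-3*4 + K(0))) + Y)*(-3685) = ((-5 + (-3*4 + 0)) + 2)*(-3685) = ((-5 + (-12 + 0)) + 2)*(-3685) = ((-5 - 12) + 2)*(-3685) = (-17 + 2)*(-3685) = -15*(-3685) = 55275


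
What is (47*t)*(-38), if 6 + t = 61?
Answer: -98230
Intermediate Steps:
t = 55 (t = -6 + 61 = 55)
(47*t)*(-38) = (47*55)*(-38) = 2585*(-38) = -98230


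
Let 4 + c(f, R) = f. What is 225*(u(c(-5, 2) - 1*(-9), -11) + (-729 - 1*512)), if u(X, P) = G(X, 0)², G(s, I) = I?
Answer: -279225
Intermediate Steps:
c(f, R) = -4 + f
u(X, P) = 0 (u(X, P) = 0² = 0)
225*(u(c(-5, 2) - 1*(-9), -11) + (-729 - 1*512)) = 225*(0 + (-729 - 1*512)) = 225*(0 + (-729 - 512)) = 225*(0 - 1241) = 225*(-1241) = -279225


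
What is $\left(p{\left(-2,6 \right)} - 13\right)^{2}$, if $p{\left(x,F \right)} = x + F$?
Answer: $81$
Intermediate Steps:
$p{\left(x,F \right)} = F + x$
$\left(p{\left(-2,6 \right)} - 13\right)^{2} = \left(\left(6 - 2\right) - 13\right)^{2} = \left(4 - 13\right)^{2} = \left(-9\right)^{2} = 81$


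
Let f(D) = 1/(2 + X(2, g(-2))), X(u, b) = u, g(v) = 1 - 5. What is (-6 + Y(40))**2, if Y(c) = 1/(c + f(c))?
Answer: 925444/25921 ≈ 35.702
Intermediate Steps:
g(v) = -4
f(D) = 1/4 (f(D) = 1/(2 + 2) = 1/4)
Y(c) = 1/(1/4 + c) (Y(c) = 1/(c + 1/4) = 1/(1/4 + c))
(-6 + Y(40))**2 = (-6 + 4/(1 + 4*40))**2 = (-6 + 4/(1 + 160))**2 = (-6 + 4/161)**2 = (-962/161)**2 = 925444/25921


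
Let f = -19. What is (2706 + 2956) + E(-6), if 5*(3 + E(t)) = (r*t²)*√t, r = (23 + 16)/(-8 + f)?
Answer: 5659 - 52*I*√6/5 ≈ 5659.0 - 25.475*I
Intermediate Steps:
r = -13/9 (r = (23 + 16)/(-8 - 19) = 39/(-27) = 39*(-1/27) = -13/9 ≈ -1.4444)
E(t) = -3 - 13*t^(5/2)/45 (E(t) = -3 + ((-13*t²/9)*√t)/5 = -3 + (-13*t^(5/2)/9)/5 = -3 - 13*t^(5/2)/45)
(2706 + 2956) + E(-6) = (2706 + 2956) + (-3 - 52*I*√6/5) = 5662 + (-3 - 52*I*√6/5) = 5659 - 52*I*√6/5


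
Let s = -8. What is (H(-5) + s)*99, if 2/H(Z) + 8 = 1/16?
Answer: -103752/127 ≈ -816.95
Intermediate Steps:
H(Z) = -32/127 (H(Z) = 2/(-8 + 1/16) = 2/(-127/16) = 2*(-16/127) = -32/127)
(H(-5) + s)*99 = (-32/127 - 8)*99 = -1048/127*99 = -103752/127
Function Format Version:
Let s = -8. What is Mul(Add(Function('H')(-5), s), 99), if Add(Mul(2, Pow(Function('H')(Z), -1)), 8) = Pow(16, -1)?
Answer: Rational(-103752, 127) ≈ -816.95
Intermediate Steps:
Function('H')(Z) = Rational(-32, 127) (Function('H')(Z) = Mul(2, Pow(Add(-8, Pow(16, -1)), -1)) = Mul(2, Pow(Add(-8, Rational(1, 16)), -1)) = Mul(2, Pow(Rational(-127, 16), -1)) = Mul(2, Rational(-16, 127)) = Rational(-32, 127))
Mul(Add(Function('H')(-5), s), 99) = Mul(Add(Rational(-32, 127), -8), 99) = Mul(Rational(-1048, 127), 99) = Rational(-103752, 127)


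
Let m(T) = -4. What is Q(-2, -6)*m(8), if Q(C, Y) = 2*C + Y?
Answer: 40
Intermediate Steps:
Q(C, Y) = Y + 2*C
Q(-2, -6)*m(8) = (-6 + 2*(-2))*(-4) = (-6 - 4)*(-4) = -10*(-4) = 40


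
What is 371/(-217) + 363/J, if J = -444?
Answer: -11595/4588 ≈ -2.5272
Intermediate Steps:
371/(-217) + 363/J = 371/(-217) + 363/(-444) = 371*(-1/217) + 363*(-1/444) = -53/31 - 121/148 = -11595/4588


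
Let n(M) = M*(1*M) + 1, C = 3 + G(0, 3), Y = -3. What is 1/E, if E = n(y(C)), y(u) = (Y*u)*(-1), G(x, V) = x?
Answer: 1/82 ≈ 0.012195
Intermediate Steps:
C = 3 (C = 3 + 0 = 3)
y(u) = 3*u (y(u) = -3*u*(-1) = 3*u)
n(M) = 1 + M² (n(M) = M*M + 1 = M² + 1 = 1 + M²)
E = 82 (E = 1 + (3*3)² = 1 + 9² = 1 + 81 = 82)
1/E = 1/82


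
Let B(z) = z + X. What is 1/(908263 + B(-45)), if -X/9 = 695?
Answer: 1/901963 ≈ 1.1087e-6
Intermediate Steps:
X = -6255 (X = -9*695 = -6255)
B(z) = -6255 + z (B(z) = z - 6255 = -6255 + z)
1/(908263 + B(-45)) = 1/(908263 + (-6255 - 45)) = 1/(908263 - 6300) = 1/901963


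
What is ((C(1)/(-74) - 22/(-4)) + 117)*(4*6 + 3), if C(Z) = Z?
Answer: 122364/37 ≈ 3307.1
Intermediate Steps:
((C(1)/(-74) - 22/(-4)) + 117)*(4*6 + 3) = ((1/(-74) - 22/(-4)) + 117)*(4*6 + 3) = ((1*(-1/74) - 22*(-1/4)) + 117)*(24 + 3) = ((-1/74 + 11/2) + 117)*27 = (203/37 + 117)*27 = (4532/37)*27 = 122364/37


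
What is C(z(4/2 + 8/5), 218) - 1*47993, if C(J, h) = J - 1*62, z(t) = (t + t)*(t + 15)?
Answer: -1198027/25 ≈ -47921.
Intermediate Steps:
z(t) = 2*t*(15 + t) (z(t) = (2*t)*(15 + t) = 2*t*(15 + t))
C(J, h) = -62 + J (C(J, h) = J - 62 = -62 + J)
C(z(4/2 + 8/5), 218) - 1*47993 = (-62 + 2*(4/2 + 8/5)*(15 + (4/2 + 8/5))) - 1*47993 = (-62 + 2*(4*(½) + 8*(⅕))*(15 + (4*(½) + 8*(⅕)))) - 47993 = (-62 + 2*(2 + 8/5)*(15 + (2 + 8/5))) - 47993 = (-62 + 2*(18/5)*(15 + 18/5)) - 47993 = (-62 + 2*(18/5)*(93/5)) - 47993 = (-62 + 3348/25) - 47993 = 1798/25 - 47993 = -1198027/25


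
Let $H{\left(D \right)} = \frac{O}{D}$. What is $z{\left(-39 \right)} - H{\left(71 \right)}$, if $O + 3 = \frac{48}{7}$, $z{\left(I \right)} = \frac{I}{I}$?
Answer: $\frac{470}{497} \approx 0.94567$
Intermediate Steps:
$z{\left(I \right)} = 1$
$O = \frac{27}{7}$ ($O = -3 + \frac{48}{7} = \frac{27}{7} \approx 3.8571$)
$H{\left(D \right)} = \frac{27}{7 D}$
$z{\left(-39 \right)} - H{\left(71 \right)} = 1 - \frac{27}{7 \cdot 71} = 1 - \frac{27}{7} \cdot \frac{1}{71} = 1 - \frac{27}{497} = \frac{470}{497}$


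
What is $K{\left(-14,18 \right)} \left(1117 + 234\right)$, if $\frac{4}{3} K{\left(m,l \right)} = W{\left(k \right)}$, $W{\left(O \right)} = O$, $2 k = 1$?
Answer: $\frac{4053}{8} \approx 506.63$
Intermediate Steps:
$k = \frac{1}{2}$ ($k = \frac{1}{2} \cdot 1 = \frac{1}{2} \approx 0.5$)
$K{\left(m,l \right)} = \frac{3}{8}$ ($K{\left(m,l \right)} = \frac{3}{4} \cdot \frac{1}{2} = \frac{3}{8}$)
$K{\left(-14,18 \right)} \left(1117 + 234\right) = \frac{3 \left(1117 + 234\right)}{8} = \frac{3}{8} \cdot 1351 = \frac{4053}{8}$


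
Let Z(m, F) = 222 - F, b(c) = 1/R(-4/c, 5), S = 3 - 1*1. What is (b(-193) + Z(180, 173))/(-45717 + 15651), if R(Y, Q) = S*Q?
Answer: -491/300660 ≈ -0.0016331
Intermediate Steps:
S = 2 (S = 3 - 1 = 2)
R(Y, Q) = 2*Q
b(c) = ⅒ (b(c) = 1/(2*5) = 1/10 = ⅒)
(b(-193) + Z(180, 173))/(-45717 + 15651) = (⅒ + (222 - 1*173))/(-45717 + 15651) = (⅒ + (222 - 173))/(-30066) = (⅒ + 49)*(-1/30066) = (491/10)*(-1/30066) = -491/300660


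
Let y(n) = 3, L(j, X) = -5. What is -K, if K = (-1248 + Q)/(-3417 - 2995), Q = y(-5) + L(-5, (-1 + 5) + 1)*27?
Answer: -345/1603 ≈ -0.21522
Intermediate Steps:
Q = -132 (Q = 3 - 5*27 = 3 - 135 = -132)
K = 345/1603 (K = (-1248 - 132)/(-3417 - 2995) = -1380/(-6412) = -1380*(-1/6412) = 345/1603 ≈ 0.21522)
-K = -1*345/1603 = -345/1603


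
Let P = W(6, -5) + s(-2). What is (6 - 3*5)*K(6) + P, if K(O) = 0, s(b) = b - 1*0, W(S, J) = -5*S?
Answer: -32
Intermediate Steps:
s(b) = b (s(b) = b + 0 = b)
P = -32 (P = -5*6 - 2 = -30 - 2 = -32)
(6 - 3*5)*K(6) + P = (6 - 3*5)*0 - 32 = (6 - 15)*0 - 32 = -9*0 - 32 = 0 - 32 = -32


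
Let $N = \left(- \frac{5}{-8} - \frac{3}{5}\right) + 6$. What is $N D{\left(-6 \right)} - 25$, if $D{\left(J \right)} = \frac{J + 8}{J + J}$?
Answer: $- \frac{6241}{240} \approx -26.004$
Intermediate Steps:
$D{\left(J \right)} = \frac{8 + J}{2 J}$
$N = \frac{241}{40}$ ($N = \left(\left(-5\right) \left(- \frac{1}{8}\right) - \frac{3}{5}\right) + 6 = \left(\frac{5}{8} - \frac{3}{5}\right) + 6 = \frac{1}{40} + 6 = \frac{241}{40} \approx 6.025$)
$N D{\left(-6 \right)} - 25 = \frac{241 \frac{8 - 6}{2 \left(-6\right)}}{40} - 25 = \frac{241 \cdot \frac{1}{2} \left(- \frac{1}{6}\right) 2}{40} - 25 = \frac{241}{40} \left(- \frac{1}{6}\right) - 25 = - \frac{241}{240} - 25 = - \frac{6241}{240}$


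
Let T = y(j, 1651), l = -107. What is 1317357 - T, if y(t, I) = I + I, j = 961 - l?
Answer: 1314055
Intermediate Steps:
j = 1068 (j = 961 - 1*(-107) = 961 + 107 = 1068)
y(t, I) = 2*I
T = 3302 (T = 2*1651 = 3302)
1317357 - T = 1317357 - 1*3302 = 1317357 - 3302 = 1314055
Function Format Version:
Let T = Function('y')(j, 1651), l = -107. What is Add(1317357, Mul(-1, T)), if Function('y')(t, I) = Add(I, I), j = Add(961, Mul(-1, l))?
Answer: 1314055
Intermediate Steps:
j = 1068 (j = Add(961, Mul(-1, -107)) = Add(961, 107) = 1068)
Function('y')(t, I) = Mul(2, I)
T = 3302 (T = Mul(2, 1651) = 3302)
Add(1317357, Mul(-1, T)) = Add(1317357, Mul(-1, 3302)) = Add(1317357, -3302) = 1314055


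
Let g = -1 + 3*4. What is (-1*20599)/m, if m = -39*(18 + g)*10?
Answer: 20599/11310 ≈ 1.8213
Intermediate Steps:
g = 11 (g = -1 + 12 = 11)
m = -11310 (m = -39*(18 + 11)*10 = -39*29*10 = -1131*10 = -11310)
(-1*20599)/m = -1*20599/(-11310) = -20599*(-1/11310) = 20599/11310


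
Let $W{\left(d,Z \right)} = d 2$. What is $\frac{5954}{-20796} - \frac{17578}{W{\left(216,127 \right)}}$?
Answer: $- \frac{15338509}{374328} \approx -40.976$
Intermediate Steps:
$W{\left(d,Z \right)} = 2 d$
$\frac{5954}{-20796} - \frac{17578}{W{\left(216,127 \right)}} = \frac{5954}{-20796} - \frac{17578}{2 \cdot 216} = 5954 \left(- \frac{1}{20796}\right) - \frac{17578}{432} = - \frac{2977}{10398} - \frac{8789}{216} = - \frac{15338509}{374328}$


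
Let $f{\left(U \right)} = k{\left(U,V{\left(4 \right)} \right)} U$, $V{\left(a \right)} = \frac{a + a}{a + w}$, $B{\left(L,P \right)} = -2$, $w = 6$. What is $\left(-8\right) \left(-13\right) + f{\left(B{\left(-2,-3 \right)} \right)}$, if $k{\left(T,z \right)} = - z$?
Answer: $\frac{528}{5} \approx 105.6$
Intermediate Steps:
$V{\left(a \right)} = \frac{2 a}{6 + a}$ ($V{\left(a \right)} = \frac{a + a}{a + 6} = \frac{2 a}{6 + a}$)
$f{\left(U \right)} = - \frac{4 U}{5}$ ($f{\left(U \right)} = - \frac{2 \cdot 4}{6 + 4} U = - \frac{2 \cdot 4}{10} U = \left(-1\right) \frac{4}{5} U = - \frac{4 U}{5}$)
$\left(-8\right) \left(-13\right) + f{\left(B{\left(-2,-3 \right)} \right)} = \left(-8\right) \left(-13\right) - - \frac{8}{5} = 104 + \frac{8}{5} = \frac{528}{5}$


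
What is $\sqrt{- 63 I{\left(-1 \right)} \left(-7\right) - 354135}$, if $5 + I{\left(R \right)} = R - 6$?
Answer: $i \sqrt{359427} \approx 599.52 i$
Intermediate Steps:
$I{\left(R \right)} = -11 + R$ ($I{\left(R \right)} = -5 + \left(R - 6\right) = -5 + \left(-6 + R\right) = -11 + R$)
$\sqrt{- 63 I{\left(-1 \right)} \left(-7\right) - 354135} = \sqrt{- 63 \left(-11 - 1\right) \left(-7\right) - 354135} = \sqrt{\left(-63\right) \left(-12\right) \left(-7\right) - 354135} = \sqrt{756 \left(-7\right) - 354135} = \sqrt{-5292 - 354135} = \sqrt{-359427} = i \sqrt{359427}$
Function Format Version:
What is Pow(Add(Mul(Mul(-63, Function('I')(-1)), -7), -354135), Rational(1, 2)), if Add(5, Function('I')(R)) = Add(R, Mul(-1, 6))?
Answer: Mul(I, Pow(359427, Rational(1, 2))) ≈ Mul(599.52, I)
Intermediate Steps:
Function('I')(R) = Add(-11, R) (Function('I')(R) = Add(-5, Add(R, Mul(-1, 6))) = Add(-5, Add(R, -6)) = Add(-5, Add(-6, R)) = Add(-11, R))
Pow(Add(Mul(Mul(-63, Function('I')(-1)), -7), -354135), Rational(1, 2)) = Pow(Add(Mul(Mul(-63, Add(-11, -1)), -7), -354135), Rational(1, 2)) = Pow(Add(Mul(Mul(-63, -12), -7), -354135), Rational(1, 2)) = Pow(Add(Mul(756, -7), -354135), Rational(1, 2)) = Pow(Add(-5292, -354135), Rational(1, 2)) = Pow(-359427, Rational(1, 2)) = Mul(I, Pow(359427, Rational(1, 2)))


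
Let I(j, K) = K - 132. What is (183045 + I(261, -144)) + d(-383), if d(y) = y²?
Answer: 329458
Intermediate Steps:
I(j, K) = -132 + K
(183045 + I(261, -144)) + d(-383) = (183045 + (-132 - 144)) + (-383)² = (183045 - 276) + 146689 = 182769 + 146689 = 329458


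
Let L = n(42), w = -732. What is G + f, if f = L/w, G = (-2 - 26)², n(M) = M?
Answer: 95641/122 ≈ 783.94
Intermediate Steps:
G = 784 (G = (-28)² = 784)
L = 42
f = -7/122 (f = 42/(-732) = 42*(-1/732) = -7/122 ≈ -0.057377)
G + f = 784 - 7/122 = 95641/122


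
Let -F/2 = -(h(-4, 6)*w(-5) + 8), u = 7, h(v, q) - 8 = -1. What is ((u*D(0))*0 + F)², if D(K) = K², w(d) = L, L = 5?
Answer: 7396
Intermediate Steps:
w(d) = 5
h(v, q) = 7 (h(v, q) = 8 - 1 = 7)
F = 86 (F = -(-2)*(7*5 + 8) = -(-2)*(35 + 8) = -(-2)*43 = -2*(-43) = 86)
((u*D(0))*0 + F)² = ((7*0²)*0 + 86)² = ((7*0)*0 + 86)² = (0*0 + 86)² = (0 + 86)² = 86² = 7396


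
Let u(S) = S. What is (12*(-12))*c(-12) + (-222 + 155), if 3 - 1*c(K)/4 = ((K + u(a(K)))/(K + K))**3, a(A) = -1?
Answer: -40883/24 ≈ -1703.5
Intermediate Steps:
c(K) = 12 - (-1 + K)**3/(2*K**3) (c(K) = 12 - 4*(K - 1)**3/(K + K)**3 = 12 - 4*(-1 + K)**3/(8*K**3) = 12 - (-1 + K)**3/(2*K**3))
(12*(-12))*c(-12) + (-222 + 155) = (12*(-12))*(12 - 1/2*(-1 - 12)**3/(-12)**3) + (-222 + 155) = -144*(12 - 1/2*(-1/1728)*(-13)**3) - 67 = -144*(12 - 1/2*(-1/1728)*(-2197)) - 67 = -144*(12 - 2197/3456) - 67 = -144*39275/3456 - 67 = -39275/24 - 67 = -40883/24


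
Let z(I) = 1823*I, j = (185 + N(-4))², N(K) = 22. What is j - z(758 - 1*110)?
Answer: -1138455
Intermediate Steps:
j = 42849 (j = (185 + 22)² = 207² = 42849)
j - z(758 - 1*110) = 42849 - 1823*(758 - 1*110) = 42849 - 1823*(758 - 110) = 42849 - 1823*648 = 42849 - 1*1181304 = 42849 - 1181304 = -1138455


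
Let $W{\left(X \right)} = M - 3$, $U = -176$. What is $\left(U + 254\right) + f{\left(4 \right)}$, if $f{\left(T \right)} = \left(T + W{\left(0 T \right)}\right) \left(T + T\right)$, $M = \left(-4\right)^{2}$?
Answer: $214$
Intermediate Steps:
$M = 16$
$W{\left(X \right)} = 13$ ($W{\left(X \right)} = 16 - 3 = 13$)
$f{\left(T \right)} = 2 T \left(13 + T\right)$ ($f{\left(T \right)} = \left(T + 13\right) \left(T + T\right) = \left(13 + T\right) 2 T = 2 T \left(13 + T\right)$)
$\left(U + 254\right) + f{\left(4 \right)} = \left(-176 + 254\right) + 2 \cdot 4 \left(13 + 4\right) = 78 + 2 \cdot 4 \cdot 17 = 78 + 136 = 214$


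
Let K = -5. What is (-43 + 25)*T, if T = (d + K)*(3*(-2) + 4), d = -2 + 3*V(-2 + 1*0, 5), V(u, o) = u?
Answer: -468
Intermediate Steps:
d = -8 (d = -2 + 3*(-2 + 1*0) = -2 + 3*(-2 + 0) = -2 + 3*(-2) = -2 - 6 = -8)
T = 26 (T = (-8 - 5)*(3*(-2) + 4) = -13*(-6 + 4) = -13*(-2) = 26)
(-43 + 25)*T = (-43 + 25)*26 = -18*26 = -468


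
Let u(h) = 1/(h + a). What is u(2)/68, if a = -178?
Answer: -1/11968 ≈ -8.3556e-5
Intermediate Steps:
u(h) = 1/(-178 + h) (u(h) = 1/(h - 178) = 1/(-178 + h))
u(2)/68 = 1/((-178 + 2)*68) = (1/68)/(-176) = -1/176*1/68 = -1/11968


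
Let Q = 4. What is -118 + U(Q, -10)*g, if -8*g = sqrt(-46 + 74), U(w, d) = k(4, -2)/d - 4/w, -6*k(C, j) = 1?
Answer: -118 + 59*sqrt(7)/240 ≈ -117.35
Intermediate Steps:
k(C, j) = -1/6 (k(C, j) = -1/6*1 = -1/6)
U(w, d) = -4/w - 1/(6*d) (U(w, d) = -1/(6*d) - 4/w = -4/w - 1/(6*d))
g = -sqrt(7)/4 (g = -sqrt(-46 + 74)/8 = -sqrt(7)/4 ≈ -0.66144)
-118 + U(Q, -10)*g = -118 + (-4/4 - 1/6/(-10))*(-sqrt(7)/4) = -118 + (-4*1/4 - 1/6*(-1/10))*(-sqrt(7)/4) = -118 + (-1 + 1/60)*(-sqrt(7)/4) = -118 - (-59)*sqrt(7)/240 = -118 + 59*sqrt(7)/240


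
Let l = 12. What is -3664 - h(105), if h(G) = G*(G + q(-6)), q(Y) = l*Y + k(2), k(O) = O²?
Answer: -7549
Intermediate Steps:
q(Y) = 4 + 12*Y (q(Y) = 12*Y + 2² = 12*Y + 4 = 4 + 12*Y)
h(G) = G*(-68 + G) (h(G) = G*(G + (4 + 12*(-6))) = G*(G + (4 - 72)) = G*(G - 68) = G*(-68 + G))
-3664 - h(105) = -3664 - 105*(-68 + 105) = -3664 - 105*37 = -3664 - 1*3885 = -3664 - 3885 = -7549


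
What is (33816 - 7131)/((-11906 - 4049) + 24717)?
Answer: 26685/8762 ≈ 3.0455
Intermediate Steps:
(33816 - 7131)/((-11906 - 4049) + 24717) = 26685/(-15955 + 24717) = 26685/8762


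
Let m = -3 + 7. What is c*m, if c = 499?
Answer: 1996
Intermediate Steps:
m = 4
c*m = 499*4 = 1996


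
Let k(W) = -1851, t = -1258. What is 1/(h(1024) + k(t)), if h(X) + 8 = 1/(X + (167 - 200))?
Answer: -991/1842268 ≈ -0.00053792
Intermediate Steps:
h(X) = -8 + 1/(-33 + X) (h(X) = -8 + 1/(X + (167 - 200)) = -8 + 1/(X - 33) = -8 + 1/(-33 + X))
1/(h(1024) + k(t)) = 1/((265 - 8*1024)/(-33 + 1024) - 1851) = 1/((265 - 8192)/991 - 1851) = 1/((1/991)*(-7927) - 1851) = 1/(-7927/991 - 1851) = 1/(-1842268/991) = -991/1842268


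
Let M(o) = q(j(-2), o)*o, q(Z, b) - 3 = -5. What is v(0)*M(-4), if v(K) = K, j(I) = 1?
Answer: 0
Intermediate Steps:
q(Z, b) = -2 (q(Z, b) = 3 - 5 = -2)
M(o) = -2*o
v(0)*M(-4) = 0*(-2*(-4)) = 0*8 = 0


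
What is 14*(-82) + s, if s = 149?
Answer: -999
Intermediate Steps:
14*(-82) + s = 14*(-82) + 149 = -1148 + 149 = -999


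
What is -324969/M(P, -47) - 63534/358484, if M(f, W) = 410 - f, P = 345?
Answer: -58250158353/11650730 ≈ -4999.7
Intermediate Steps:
-324969/M(P, -47) - 63534/358484 = -324969/(410 - 1*345) - 63534/358484 = -324969/(410 - 345) - 63534*1/358484 = -324969/65 - 31767/179242 = -58250158353/11650730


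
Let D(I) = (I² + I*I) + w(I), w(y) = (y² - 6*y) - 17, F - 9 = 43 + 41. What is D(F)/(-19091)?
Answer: -25372/19091 ≈ -1.3290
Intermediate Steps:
F = 93 (F = 9 + (43 + 41) = 9 + 84 = 93)
w(y) = -17 + y² - 6*y
D(I) = -17 - 6*I + 3*I² (D(I) = (I² + I*I) + (-17 + I² - 6*I) = (I² + I²) + (-17 + I² - 6*I) = 2*I² + (-17 + I² - 6*I) = -17 - 6*I + 3*I²)
D(F)/(-19091) = (-17 - 6*93 + 3*93²)/(-19091) = (-17 - 558 + 3*8649)*(-1/19091) = (-17 - 558 + 25947)*(-1/19091) = 25372*(-1/19091) = -25372/19091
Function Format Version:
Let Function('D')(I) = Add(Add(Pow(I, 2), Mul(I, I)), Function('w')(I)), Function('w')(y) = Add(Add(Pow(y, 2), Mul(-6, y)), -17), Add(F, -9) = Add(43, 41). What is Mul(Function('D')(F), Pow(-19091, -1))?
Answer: Rational(-25372, 19091) ≈ -1.3290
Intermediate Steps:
F = 93 (F = Add(9, Add(43, 41)) = Add(9, 84) = 93)
Function('w')(y) = Add(-17, Pow(y, 2), Mul(-6, y))
Function('D')(I) = Add(-17, Mul(-6, I), Mul(3, Pow(I, 2))) (Function('D')(I) = Add(Add(Pow(I, 2), Mul(I, I)), Add(-17, Pow(I, 2), Mul(-6, I))) = Add(Add(Pow(I, 2), Pow(I, 2)), Add(-17, Pow(I, 2), Mul(-6, I))) = Add(Mul(2, Pow(I, 2)), Add(-17, Pow(I, 2), Mul(-6, I))) = Add(-17, Mul(-6, I), Mul(3, Pow(I, 2))))
Mul(Function('D')(F), Pow(-19091, -1)) = Mul(Add(-17, Mul(-6, 93), Mul(3, Pow(93, 2))), Pow(-19091, -1)) = Mul(Add(-17, -558, Mul(3, 8649)), Rational(-1, 19091)) = Mul(Add(-17, -558, 25947), Rational(-1, 19091)) = Mul(25372, Rational(-1, 19091)) = Rational(-25372, 19091)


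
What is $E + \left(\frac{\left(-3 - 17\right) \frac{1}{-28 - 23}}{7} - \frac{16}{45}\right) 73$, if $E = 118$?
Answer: $\frac{514798}{5355} \approx 96.134$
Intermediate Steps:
$E + \left(\frac{\left(-3 - 17\right) \frac{1}{-28 - 23}}{7} - \frac{16}{45}\right) 73 = 118 + \left(\frac{\left(-3 - 17\right) \frac{1}{-28 - 23}}{7} - \frac{16}{45}\right) 73 = 118 + \left(- \frac{20}{-51} \cdot \frac{1}{7} - \frac{16}{45}\right) 73 = 118 + \left(\left(-20\right) \left(- \frac{1}{51}\right) \frac{1}{7} - \frac{16}{45}\right) 73 = 118 + \left(\frac{20}{51} \cdot \frac{1}{7} - \frac{16}{45}\right) 73 = 118 + \left(\frac{20}{357} - \frac{16}{45}\right) 73 = 118 - \frac{117092}{5355} = \frac{514798}{5355}$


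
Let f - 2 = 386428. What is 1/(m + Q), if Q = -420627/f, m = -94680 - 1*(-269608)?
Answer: 128810/22532335471 ≈ 5.7167e-6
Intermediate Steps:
f = 386430 (f = 2 + 386428 = 386430)
m = 174928 (m = -94680 + 269608 = 174928)
Q = -140209/128810 (Q = -420627/386430 = -420627*1/386430 = -140209/128810 ≈ -1.0885)
1/(m + Q) = 1/(174928 - 140209/128810) = 1/(22532335471/128810) = 128810/22532335471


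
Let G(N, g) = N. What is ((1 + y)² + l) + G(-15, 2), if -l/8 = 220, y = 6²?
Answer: -406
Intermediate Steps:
y = 36
l = -1760 (l = -8*220 = -1760)
((1 + y)² + l) + G(-15, 2) = ((1 + 36)² - 1760) - 15 = (37² - 1760) - 15 = (1369 - 1760) - 15 = -391 - 15 = -406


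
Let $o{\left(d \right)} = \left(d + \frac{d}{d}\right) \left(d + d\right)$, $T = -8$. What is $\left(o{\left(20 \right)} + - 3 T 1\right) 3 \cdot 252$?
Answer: $653184$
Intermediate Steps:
$o{\left(d \right)} = 2 d \left(1 + d\right)$ ($o{\left(d \right)} = \left(d + 1\right) 2 d = \left(1 + d\right) 2 d = 2 d \left(1 + d\right)$)
$\left(o{\left(20 \right)} + - 3 T 1\right) 3 \cdot 252 = \left(2 \cdot 20 \left(1 + 20\right) + \left(-3\right) \left(-8\right) 1\right) 3 \cdot 252 = \left(2 \cdot 20 \cdot 21 + 24 \cdot 1\right) 756 = \left(840 + 24\right) 756 = 864 \cdot 756 = 653184$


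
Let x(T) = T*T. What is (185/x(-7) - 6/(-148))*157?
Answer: 2172409/3626 ≈ 599.12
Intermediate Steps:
x(T) = T**2
(185/x(-7) - 6/(-148))*157 = (185/((-7)**2) - 6/(-148))*157 = (185/49 - 6*(-1/148))*157 = (185*(1/49) + 3/74)*157 = (185/49 + 3/74)*157 = (13837/3626)*157 = 2172409/3626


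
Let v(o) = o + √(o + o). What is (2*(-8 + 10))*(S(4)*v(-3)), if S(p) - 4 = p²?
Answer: -240 + 80*I*√6 ≈ -240.0 + 195.96*I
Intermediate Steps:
S(p) = 4 + p²
v(o) = o + √2*√o (v(o) = o + √(2*o) = o + √2*√o)
(2*(-8 + 10))*(S(4)*v(-3)) = (2*(-8 + 10))*((4 + 4²)*(-3 + √2*√(-3))) = (2*2)*((4 + 16)*(-3 + √2*(I*√3))) = 4*(20*(-3 + I*√6)) = 4*(-60 + 20*I*√6) = -240 + 80*I*√6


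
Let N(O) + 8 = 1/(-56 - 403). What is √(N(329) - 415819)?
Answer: I*√9734094294/153 ≈ 644.85*I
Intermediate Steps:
N(O) = -3673/459 (N(O) = -8 + 1/(-56 - 403) = -8 + 1/(-459) = -8 - 1/459 = -3673/459)
√(N(329) - 415819) = √(-3673/459 - 415819) = √(-190864594/459) = I*√9734094294/153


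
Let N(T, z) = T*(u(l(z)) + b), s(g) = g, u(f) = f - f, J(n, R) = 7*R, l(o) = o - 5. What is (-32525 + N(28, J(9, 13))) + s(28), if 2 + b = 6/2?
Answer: -32469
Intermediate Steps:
l(o) = -5 + o
u(f) = 0
b = 1 (b = -2 + 6/2 = -2 + 6*(½) = -2 + 3 = 1)
N(T, z) = T (N(T, z) = T*(0 + 1) = T*1 = T)
(-32525 + N(28, J(9, 13))) + s(28) = (-32525 + 28) + 28 = -32497 + 28 = -32469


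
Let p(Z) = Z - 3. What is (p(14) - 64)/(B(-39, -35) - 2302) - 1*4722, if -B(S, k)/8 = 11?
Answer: -11285527/2390 ≈ -4722.0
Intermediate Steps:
p(Z) = -3 + Z
B(S, k) = -88 (B(S, k) = -8*11 = -88)
(p(14) - 64)/(B(-39, -35) - 2302) - 1*4722 = ((-3 + 14) - 64)/(-88 - 2302) - 1*4722 = (11 - 64)/(-2390) - 4722 = -53*(-1/2390) - 4722 = 53/2390 - 4722 = -11285527/2390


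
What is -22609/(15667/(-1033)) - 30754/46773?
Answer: 1091906129063/732792591 ≈ 1490.1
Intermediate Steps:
-22609/(15667/(-1033)) - 30754/46773 = -22609/(15667*(-1/1033)) - 30754*1/46773 = -22609/(-15667/1033) - 30754/46773 = -22609*(-1033/15667) - 30754/46773 = 23355097/15667 - 30754/46773 = 1091906129063/732792591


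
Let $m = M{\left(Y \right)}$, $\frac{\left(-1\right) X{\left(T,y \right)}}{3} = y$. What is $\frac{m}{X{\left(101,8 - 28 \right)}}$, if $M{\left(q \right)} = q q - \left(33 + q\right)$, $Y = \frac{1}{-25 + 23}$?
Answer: $- \frac{43}{80} \approx -0.5375$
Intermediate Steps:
$Y = - \frac{1}{2}$ ($Y = \frac{1}{-2} = - \frac{1}{2} \approx -0.5$)
$M{\left(q \right)} = -33 + q^{2} - q$ ($M{\left(q \right)} = q^{2} - \left(33 + q\right) = -33 + q^{2} - q$)
$X{\left(T,y \right)} = - 3 y$
$m = - \frac{129}{4}$ ($m = -33 + \left(- \frac{1}{2}\right)^{2} - - \frac{1}{2} = -33 + \frac{1}{4} + \frac{1}{2} = - \frac{129}{4} \approx -32.25$)
$\frac{m}{X{\left(101,8 - 28 \right)}} = - \frac{129}{4 \left(- 3 \left(8 - 28\right)\right)} = - \frac{129}{4 \left(\left(-3\right) \left(-20\right)\right)} = - \frac{129}{4 \cdot 60} = \left(- \frac{129}{4}\right) \frac{1}{60} = - \frac{43}{80}$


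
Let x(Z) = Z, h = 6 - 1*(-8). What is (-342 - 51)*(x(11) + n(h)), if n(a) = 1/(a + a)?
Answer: -121437/28 ≈ -4337.0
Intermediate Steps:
h = 14 (h = 6 + 8 = 14)
n(a) = 1/(2*a)
(-342 - 51)*(x(11) + n(h)) = (-342 - 51)*(11 + (½)/14) = -393*(11 + (½)*(1/14)) = -393*(11 + 1/28) = -393*309/28 = -121437/28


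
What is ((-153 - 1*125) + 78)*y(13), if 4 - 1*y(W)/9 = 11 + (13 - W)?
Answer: 12600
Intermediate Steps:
y(W) = -180 + 9*W (y(W) = 36 - 9*(11 + (13 - W)) = 36 - 9*(24 - W) = 36 + (-216 + 9*W) = -180 + 9*W)
((-153 - 1*125) + 78)*y(13) = ((-153 - 1*125) + 78)*(-180 + 9*13) = ((-153 - 125) + 78)*(-180 + 117) = (-278 + 78)*(-63) = -200*(-63) = 12600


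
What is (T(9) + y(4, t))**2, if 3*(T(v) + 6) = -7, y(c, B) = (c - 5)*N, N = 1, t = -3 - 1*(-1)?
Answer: 784/9 ≈ 87.111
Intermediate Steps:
t = -2 (t = -3 + 1 = -2)
y(c, B) = -5 + c (y(c, B) = (c - 5)*1 = (-5 + c)*1 = -5 + c)
T(v) = -25/3 (T(v) = -6 + (1/3)*(-7) = -6 - 7/3 = -25/3)
(T(9) + y(4, t))**2 = (-25/3 + (-5 + 4))**2 = (-25/3 - 1)**2 = (-28/3)**2 = 784/9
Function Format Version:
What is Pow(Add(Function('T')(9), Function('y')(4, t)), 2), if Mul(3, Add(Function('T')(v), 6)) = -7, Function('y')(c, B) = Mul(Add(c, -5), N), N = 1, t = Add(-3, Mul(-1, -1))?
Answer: Rational(784, 9) ≈ 87.111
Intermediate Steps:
t = -2 (t = Add(-3, 1) = -2)
Function('y')(c, B) = Add(-5, c) (Function('y')(c, B) = Mul(Add(c, -5), 1) = Mul(Add(-5, c), 1) = Add(-5, c))
Function('T')(v) = Rational(-25, 3) (Function('T')(v) = Add(-6, Mul(Rational(1, 3), -7)) = Add(-6, Rational(-7, 3)) = Rational(-25, 3))
Pow(Add(Function('T')(9), Function('y')(4, t)), 2) = Pow(Add(Rational(-25, 3), Add(-5, 4)), 2) = Pow(Add(Rational(-25, 3), -1), 2) = Pow(Rational(-28, 3), 2) = Rational(784, 9)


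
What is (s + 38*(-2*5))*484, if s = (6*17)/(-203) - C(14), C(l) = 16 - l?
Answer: -37581632/203 ≈ -1.8513e+5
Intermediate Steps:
s = -508/203 (s = (6*17)/(-203) - (16 - 1*14) = 102*(-1/203) - (16 - 14) = -102/203 - 1*2 = -102/203 - 2 = -508/203 ≈ -2.5025)
(s + 38*(-2*5))*484 = (-508/203 + 38*(-2*5))*484 = (-508/203 + 38*(-10))*484 = (-508/203 - 380)*484 = -77648/203*484 = -37581632/203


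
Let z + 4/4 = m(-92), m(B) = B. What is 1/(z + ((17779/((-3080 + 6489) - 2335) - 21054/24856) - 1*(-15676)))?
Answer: 6673836/104103212095 ≈ 6.4108e-5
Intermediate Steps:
z = -93 (z = -1 - 92 = -93)
1/(z + ((17779/((-3080 + 6489) - 2335) - 21054/24856) - 1*(-15676))) = 1/(-93 + ((17779/((-3080 + 6489) - 2335) - 21054/24856) - 1*(-15676))) = 1/(-93 + ((17779/(3409 - 2335) - 21054*1/24856) + 15676)) = 1/(-93 + ((17779/1074 - 10527/12428) + 15676)) = 1/(-93 + (104825707/6673836 + 15676)) = 1/(-93 + 104723878843/6673836) = 1/(104103212095/6673836) = 6673836/104103212095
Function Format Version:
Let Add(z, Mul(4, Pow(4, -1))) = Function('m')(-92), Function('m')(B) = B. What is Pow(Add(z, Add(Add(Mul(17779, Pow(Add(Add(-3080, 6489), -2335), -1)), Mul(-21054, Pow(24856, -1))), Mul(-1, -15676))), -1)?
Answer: Rational(6673836, 104103212095) ≈ 6.4108e-5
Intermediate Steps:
z = -93 (z = Add(-1, -92) = -93)
Pow(Add(z, Add(Add(Mul(17779, Pow(Add(Add(-3080, 6489), -2335), -1)), Mul(-21054, Pow(24856, -1))), Mul(-1, -15676))), -1) = Pow(Add(-93, Add(Add(Mul(17779, Pow(Add(Add(-3080, 6489), -2335), -1)), Mul(-21054, Pow(24856, -1))), Mul(-1, -15676))), -1) = Pow(Add(-93, Add(Add(Mul(17779, Pow(Add(3409, -2335), -1)), Mul(-21054, Rational(1, 24856))), 15676)), -1) = Pow(Add(-93, Add(Add(Mul(17779, Pow(1074, -1)), Rational(-10527, 12428)), 15676)), -1) = Pow(Add(-93, Add(Add(Mul(17779, Rational(1, 1074)), Rational(-10527, 12428)), 15676)), -1) = Pow(Add(-93, Add(Add(Rational(17779, 1074), Rational(-10527, 12428)), 15676)), -1) = Pow(Add(-93, Add(Rational(104825707, 6673836), 15676)), -1) = Pow(Add(-93, Rational(104723878843, 6673836)), -1) = Pow(Rational(104103212095, 6673836), -1) = Rational(6673836, 104103212095)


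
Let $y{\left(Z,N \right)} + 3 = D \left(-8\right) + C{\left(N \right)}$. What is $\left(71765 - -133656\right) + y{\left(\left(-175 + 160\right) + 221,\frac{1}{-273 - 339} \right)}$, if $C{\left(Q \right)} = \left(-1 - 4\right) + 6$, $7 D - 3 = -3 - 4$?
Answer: $\frac{1437965}{7} \approx 2.0542 \cdot 10^{5}$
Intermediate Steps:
$D = - \frac{4}{7}$ ($D = \frac{3}{7} + \frac{-3 - 4}{7} = \frac{3}{7} + \frac{1}{7} \left(-7\right) = \frac{3}{7} - 1 = - \frac{4}{7} \approx -0.57143$)
$C{\left(Q \right)} = 1$ ($C{\left(Q \right)} = -5 + 6 = 1$)
$y{\left(Z,N \right)} = \frac{18}{7}$ ($y{\left(Z,N \right)} = -3 + \left(\left(- \frac{4}{7}\right) \left(-8\right) + 1\right) = -3 + \left(\frac{32}{7} + 1\right) = -3 + \frac{39}{7} = \frac{18}{7}$)
$\left(71765 - -133656\right) + y{\left(\left(-175 + 160\right) + 221,\frac{1}{-273 - 339} \right)} = \left(71765 - -133656\right) + \frac{18}{7} = \left(71765 + 133656\right) + \frac{18}{7} = 205421 + \frac{18}{7} = \frac{1437965}{7}$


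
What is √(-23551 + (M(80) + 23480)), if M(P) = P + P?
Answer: √89 ≈ 9.4340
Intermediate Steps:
M(P) = 2*P
√(-23551 + (M(80) + 23480)) = √(-23551 + (2*80 + 23480)) = √(-23551 + (160 + 23480)) = √(-23551 + 23640) = √89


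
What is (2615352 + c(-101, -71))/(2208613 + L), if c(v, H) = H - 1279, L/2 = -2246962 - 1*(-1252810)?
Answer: 2614002/220309 ≈ 11.865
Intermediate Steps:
L = -1988304 (L = 2*(-2246962 - 1*(-1252810)) = 2*(-2246962 + 1252810) = 2*(-994152) = -1988304)
c(v, H) = -1279 + H
(2615352 + c(-101, -71))/(2208613 + L) = (2615352 + (-1279 - 71))/(2208613 - 1988304) = (2615352 - 1350)/220309 = 2614002*(1/220309) = 2614002/220309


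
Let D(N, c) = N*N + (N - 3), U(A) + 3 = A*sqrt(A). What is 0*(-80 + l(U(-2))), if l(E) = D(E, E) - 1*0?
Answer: 0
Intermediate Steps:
U(A) = -3 + A**(3/2) (U(A) = -3 + A*sqrt(A) = -3 + A**(3/2))
D(N, c) = -3 + N + N**2 (D(N, c) = N**2 + (-3 + N) = -3 + N + N**2)
l(E) = -3 + E + E**2 (l(E) = (-3 + E + E**2) - 1*0 = (-3 + E + E**2) + 0 = -3 + E + E**2)
0*(-80 + l(U(-2))) = 0*(-80 + (-3 + (-3 + (-2)**(3/2)) + (-3 + (-2)**(3/2))**2)) = 0*(-80 + (-3 + (-3 - 2*I*sqrt(2)) + (-3 - 2*I*sqrt(2))**2)) = 0*(-80 + (-6 + (-3 - 2*I*sqrt(2))**2 - 2*I*sqrt(2))) = 0*(-86 + (-3 - 2*I*sqrt(2))**2 - 2*I*sqrt(2)) = 0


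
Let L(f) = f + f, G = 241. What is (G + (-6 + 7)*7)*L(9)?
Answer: 4464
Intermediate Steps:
L(f) = 2*f
(G + (-6 + 7)*7)*L(9) = (241 + (-6 + 7)*7)*(2*9) = (241 + 1*7)*18 = (241 + 7)*18 = 248*18 = 4464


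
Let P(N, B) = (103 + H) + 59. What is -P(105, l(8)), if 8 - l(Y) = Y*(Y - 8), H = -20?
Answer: -142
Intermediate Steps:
l(Y) = 8 - Y*(-8 + Y) (l(Y) = 8 - Y*(Y - 8) = 8 - Y*(-8 + Y))
P(N, B) = 142 (P(N, B) = (103 - 20) + 59 = 83 + 59 = 142)
-P(105, l(8)) = -1*142 = -142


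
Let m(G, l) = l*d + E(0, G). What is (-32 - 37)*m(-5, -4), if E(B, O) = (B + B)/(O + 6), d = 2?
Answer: 552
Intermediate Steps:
E(B, O) = 2*B/(6 + O) (E(B, O) = (2*B)/(6 + O) = 2*B/(6 + O))
m(G, l) = 2*l (m(G, l) = l*2 + 2*0/(6 + G) = 2*l + 0 = 2*l)
(-32 - 37)*m(-5, -4) = (-32 - 37)*(2*(-4)) = -69*(-8) = 552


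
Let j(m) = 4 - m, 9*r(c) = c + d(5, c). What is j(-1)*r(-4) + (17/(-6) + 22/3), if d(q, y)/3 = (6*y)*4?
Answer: -2839/18 ≈ -157.72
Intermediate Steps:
d(q, y) = 72*y (d(q, y) = 3*((6*y)*4) = 3*(24*y) = 72*y)
r(c) = 73*c/9 (r(c) = (c + 72*c)/9 = (73*c)/9 = 73*c/9)
j(-1)*r(-4) + (17/(-6) + 22/3) = (4 - 1*(-1))*((73/9)*(-4)) + (17/(-6) + 22/3) = (4 + 1)*(-292/9) + (17*(-⅙) + 22*(⅓)) = 5*(-292/9) + (-17/6 + 22/3) = -1460/9 + 9/2 = -2839/18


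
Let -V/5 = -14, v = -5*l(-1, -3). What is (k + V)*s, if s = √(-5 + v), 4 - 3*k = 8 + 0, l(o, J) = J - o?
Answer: 206*√5/3 ≈ 153.54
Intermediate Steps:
v = 10 (v = -5*(-3 - 1*(-1)) = -5*(-3 + 1) = -5*(-2) = 10)
k = -4/3 (k = 4/3 - (8 + 0)/3 = 4/3 - ⅓*8 = 4/3 - 8/3 = -4/3 ≈ -1.3333)
V = 70 (V = -5*(-14) = 70)
s = √5 (s = √(-5 + 10) = √5 ≈ 2.2361)
(k + V)*s = (-4/3 + 70)*√5 = 206*√5/3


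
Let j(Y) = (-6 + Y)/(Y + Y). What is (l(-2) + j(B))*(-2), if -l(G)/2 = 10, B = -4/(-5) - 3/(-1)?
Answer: 771/19 ≈ 40.579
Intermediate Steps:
B = 19/5 (B = -4*(-⅕) - 3*(-1) = ⅘ + 3 = 19/5 ≈ 3.8000)
l(G) = -20 (l(G) = -2*10 = -20)
j(Y) = (-6 + Y)/(2*Y) (j(Y) = (-6 + Y)/((2*Y)) = (-6 + Y)*(1/(2*Y)) = (-6 + Y)/(2*Y))
(l(-2) + j(B))*(-2) = (-20 + (-6 + 19/5)/(2*(19/5)))*(-2) = (-20 + (½)*(5/19)*(-11/5))*(-2) = (-20 - 11/38)*(-2) = -771/38*(-2) = 771/19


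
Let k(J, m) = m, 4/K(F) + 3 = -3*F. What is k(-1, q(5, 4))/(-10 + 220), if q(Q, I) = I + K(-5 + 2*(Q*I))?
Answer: 107/5670 ≈ 0.018871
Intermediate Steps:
K(F) = 4/(-3 - 3*F)
q(Q, I) = I - 4/(-12 + 6*I*Q) (q(Q, I) = I - 4/(3 + 3*(-5 + 2*(Q*I))) = I - 4/(3 + 3*(-5 + 2*(I*Q))) = I - 4/(3 + 3*(-5 + 2*I*Q)) = I - 4/(3 + (-15 + 6*I*Q)) = I - 4/(-12 + 6*I*Q))
k(-1, q(5, 4))/(-10 + 220) = ((-2/3 + 4*(-2 + 4*5))/(-2 + 4*5))/(-10 + 220) = ((-2/3 + 4*(-2 + 20))/(-2 + 20))/210 = ((-2/3 + 4*18)/18)*(1/210) = ((-2/3 + 72)/18)*(1/210) = ((1/18)*(214/3))*(1/210) = (107/27)*(1/210) = 107/5670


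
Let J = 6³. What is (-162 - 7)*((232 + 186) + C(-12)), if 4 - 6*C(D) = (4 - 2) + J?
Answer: -193843/3 ≈ -64614.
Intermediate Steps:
J = 216
C(D) = -107/3 (C(D) = ⅔ - ((4 - 2) + 216)/6 = ⅔ - (2 + 216)/6 = ⅔ - ⅙*218 = ⅔ - 109/3 = -107/3)
(-162 - 7)*((232 + 186) + C(-12)) = (-162 - 7)*((232 + 186) - 107/3) = -169*(418 - 107/3) = -169*1147/3 = -193843/3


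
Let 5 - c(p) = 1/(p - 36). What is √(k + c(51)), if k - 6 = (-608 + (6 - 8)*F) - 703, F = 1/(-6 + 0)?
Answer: 2*I*√73110/15 ≈ 36.052*I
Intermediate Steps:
F = -⅙ (F = 1/(-6) = -⅙ ≈ -0.16667)
c(p) = 5 - 1/(-36 + p) (c(p) = 5 - 1/(p - 36) = 5 - 1/(-36 + p))
k = -3914/3 (k = 6 + ((-608 + (6 - 8)*(-⅙)) - 703) = 6 + ((-608 - 2*(-⅙)) - 703) = 6 + ((-608 + ⅓) - 703) = 6 + (-1823/3 - 703) = 6 - 3932/3 = -3914/3 ≈ -1304.7)
√(k + c(51)) = √(-3914/3 + (-181 + 5*51)/(-36 + 51)) = √(-3914/3 + (-181 + 255)/15) = √(-3914/3 + (1/15)*74) = √(-3914/3 + 74/15) = √(-19496/15) = 2*I*√73110/15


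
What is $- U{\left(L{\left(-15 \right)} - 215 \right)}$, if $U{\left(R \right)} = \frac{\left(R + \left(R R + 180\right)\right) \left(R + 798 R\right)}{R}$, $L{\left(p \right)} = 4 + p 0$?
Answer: $-35547510$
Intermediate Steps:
$L{\left(p \right)} = 4$ ($L{\left(p \right)} = 4 + 0 = 4$)
$U{\left(R \right)} = 143820 + 799 R + 799 R^{2}$ ($U{\left(R \right)} = \frac{\left(R + \left(R^{2} + 180\right)\right) 799 R}{R} = \frac{\left(R + \left(180 + R^{2}\right)\right) 799 R}{R} = \frac{\left(180 + R + R^{2}\right) 799 R}{R} = \frac{799 R \left(180 + R + R^{2}\right)}{R} = 143820 + 799 R + 799 R^{2}$)
$- U{\left(L{\left(-15 \right)} - 215 \right)} = - (143820 + 799 \left(4 - 215\right) + 799 \left(4 - 215\right)^{2}) = - (143820 + 799 \left(-211\right) + 799 \left(-211\right)^{2}) = - (143820 - 168589 + 799 \cdot 44521) = - (143820 - 168589 + 35572279) = \left(-1\right) 35547510 = -35547510$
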